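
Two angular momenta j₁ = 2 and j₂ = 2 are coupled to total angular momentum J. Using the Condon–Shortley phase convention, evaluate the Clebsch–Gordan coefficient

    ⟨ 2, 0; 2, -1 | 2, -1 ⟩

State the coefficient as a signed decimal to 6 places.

√[5·2!2!2!/7! · 2!2!1!3!1!3!] = √(8/7)
  +(−1)^0/∏(0,2,2,1,0,1)! = 1/4  (running 1/4)
  +(−1)^1/∏(1,1,1,0,1,2)! = -1/2  (running -1/4)
⟨..|..⟩ = √(8/7)·(-1/4) = -0.267261

-0.267261  (= −√(1/14))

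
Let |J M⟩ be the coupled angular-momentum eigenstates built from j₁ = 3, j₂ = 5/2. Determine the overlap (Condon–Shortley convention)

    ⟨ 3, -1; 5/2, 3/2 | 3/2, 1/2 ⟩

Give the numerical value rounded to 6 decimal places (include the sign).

triangle: 4!*2!*1!/8! = 48/40320
(j±m)!: 2!*4!*4!*1!*2!*1! = 2304
prefactor² = (2J+1)*Δ*N² = 384/35
  k=3: −1/(3!*1!*1!*1!*1!*0!) = -1/6
  k=4: +1/(4!*0!*0!*0!*2!*1!) = 1/48
Σ = -7/48  ⇒  CG² = 384/35*(-7/48)² = 7/30
CG = −√(7/30) = -0.483046

−√(7/30) = -0.483046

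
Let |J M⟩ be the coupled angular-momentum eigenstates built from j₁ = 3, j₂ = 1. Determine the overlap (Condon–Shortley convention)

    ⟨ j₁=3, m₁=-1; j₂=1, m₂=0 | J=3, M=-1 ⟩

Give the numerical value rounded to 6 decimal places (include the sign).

j₁+j₂−J=1  J+j₁−j₂=5  J−j₁+j₂=1  j₁+j₂+J+1=8
(j₁±m₁, j₂±m₂, J±M) = (2,4,1,1,2,4)
P² = 48
sum k=0..1:
  [0] +1/24 = 1/24
  [1] −1/12 = -1/12
S = -1/24
C² = P²·S² = 1/12 ; C = -0.288675

−√(1/12) ≈ -0.288675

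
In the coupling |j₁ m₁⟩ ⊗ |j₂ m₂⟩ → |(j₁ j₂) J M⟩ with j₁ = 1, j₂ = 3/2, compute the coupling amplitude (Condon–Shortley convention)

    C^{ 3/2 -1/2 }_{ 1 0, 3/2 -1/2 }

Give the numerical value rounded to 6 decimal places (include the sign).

j₁+j₂−J=1  J+j₁−j₂=1  J−j₁+j₂=2  j₁+j₂+J+1=5
(j₁±m₁, j₂±m₂, J±M) = (1,1,1,2,1,2)
P² = 4/15
sum k=0..1:
  [0] +1/1 = 1
  [1] −1/2 = -1/2
S = 1/2
C² = P²·S² = 1/15 ; C = +0.258199

+0.258199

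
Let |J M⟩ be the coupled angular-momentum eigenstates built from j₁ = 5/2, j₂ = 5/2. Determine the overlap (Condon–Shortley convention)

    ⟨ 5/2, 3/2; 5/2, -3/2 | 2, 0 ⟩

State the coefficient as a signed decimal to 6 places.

triangle: 3!*2!*2!/8! = 24/40320
(j±m)!: 4!*1!*1!*4!*2!*2! = 2304
prefactor² = (2J+1)*Δ*N² = 48/7
  k=0: +1/(0!*3!*1!*1!*1!*1!) = 1/6
  k=1: −1/(1!*2!*0!*0!*2!*2!) = -1/8
Σ = 1/24  ⇒  CG² = 48/7*1/24² = 1/84
CG = +√(1/84) = +0.109109

+√(1/84) = +0.109109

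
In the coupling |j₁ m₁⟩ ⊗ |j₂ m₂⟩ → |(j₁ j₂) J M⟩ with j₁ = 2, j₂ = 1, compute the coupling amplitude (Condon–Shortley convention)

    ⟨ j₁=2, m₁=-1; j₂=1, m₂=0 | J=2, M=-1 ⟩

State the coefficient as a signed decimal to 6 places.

−√(1/6) = -0.408248

√[5·1!3!1!/6! · 1!3!1!1!1!3!] = √(3/2)
  +(−1)^0/∏(0,1,3,1,0,0)! = 1/6  (running 1/6)
  +(−1)^1/∏(1,0,2,0,1,1)! = -1/2  (running -1/3)
⟨..|..⟩ = √(3/2)·(-1/3) = -0.408248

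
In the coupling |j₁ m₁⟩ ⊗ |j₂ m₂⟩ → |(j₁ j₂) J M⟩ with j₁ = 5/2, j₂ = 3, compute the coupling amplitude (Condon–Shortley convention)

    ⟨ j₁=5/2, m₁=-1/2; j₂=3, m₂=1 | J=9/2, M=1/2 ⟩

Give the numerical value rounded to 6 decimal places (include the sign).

-0.480500  (= −√(160/693))

triangle: 1!×4!×5!/11! = 2880/39916800
(j±m)!: 2!×3!×4!×2!×5!×4! = 1658880
prefactor² = (2J+1)×Δ×N² = 92160/77
  k=0: +1/(0!×1!×3!×4!×1!×1!) = 1/144
  k=1: −1/(1!×0!×2!×3!×2!×2!) = -1/48
Σ = -1/72  ⇒  CG² = 92160/77×(-1/72)² = 160/693
CG = −√(160/693) = -0.480500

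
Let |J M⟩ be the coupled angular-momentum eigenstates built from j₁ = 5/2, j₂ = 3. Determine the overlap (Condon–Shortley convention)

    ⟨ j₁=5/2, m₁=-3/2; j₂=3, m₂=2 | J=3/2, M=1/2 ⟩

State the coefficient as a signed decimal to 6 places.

-0.218218  (= −√(1/21))

√[4·4!1!2!/8! · 1!4!5!1!2!1!] = √(192/7)
  +(−1)^3/∏(3,1,1,2,0,0)! = -1/12  (running -1/12)
  +(−1)^4/∏(4,0,0,1,1,1)! = 1/24  (running -1/24)
⟨..|..⟩ = √(192/7)·(-1/24) = -0.218218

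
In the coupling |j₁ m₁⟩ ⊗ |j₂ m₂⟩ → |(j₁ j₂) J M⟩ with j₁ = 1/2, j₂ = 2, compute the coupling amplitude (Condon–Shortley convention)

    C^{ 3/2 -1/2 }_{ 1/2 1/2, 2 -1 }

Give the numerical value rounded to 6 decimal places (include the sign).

+√(3/5) = +0.774597

√[4·1!0!3!/5! · 1!0!1!3!1!2!] = √(12/5)
  +(−1)^0/∏(0,1,0,1,0,2)! = 1/2  (running 1/2)
⟨..|..⟩ = √(12/5)·(1/2) = +0.774597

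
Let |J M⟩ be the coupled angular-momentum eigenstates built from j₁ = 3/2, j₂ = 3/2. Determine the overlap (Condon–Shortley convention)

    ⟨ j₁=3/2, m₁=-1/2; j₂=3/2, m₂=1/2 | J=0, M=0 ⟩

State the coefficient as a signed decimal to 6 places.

triangle: 3!·0!·0!/4! = 6/24
(j±m)!: 1!·2!·2!·1!·0!·0! = 4
prefactor² = (2J+1)·Δ·N² = 1
  k=2: +1/(2!·1!·0!·0!·0!·0!) = 1/2
Σ = 1/2  ⇒  CG² = 1·1/2² = 1/4
CG = +√(1/4) = +0.500000

+0.500000  (= +√(1/4))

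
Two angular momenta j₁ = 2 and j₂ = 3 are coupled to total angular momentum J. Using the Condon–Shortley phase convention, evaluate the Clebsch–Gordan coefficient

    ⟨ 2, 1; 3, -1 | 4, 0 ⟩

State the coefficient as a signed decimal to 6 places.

+0.597614

j₁+j₂−J=1  J+j₁−j₂=3  J−j₁+j₂=5  j₁+j₂+J+1=10
(j₁±m₁, j₂±m₂, J±M) = (3,1,2,4,4,4)
P² = 10368/35
sum k=0..1:
  [0] +1/24 = 1/24
  [1] −1/144 = -1/144
S = 5/144
C² = P²·S² = 5/14 ; C = +0.597614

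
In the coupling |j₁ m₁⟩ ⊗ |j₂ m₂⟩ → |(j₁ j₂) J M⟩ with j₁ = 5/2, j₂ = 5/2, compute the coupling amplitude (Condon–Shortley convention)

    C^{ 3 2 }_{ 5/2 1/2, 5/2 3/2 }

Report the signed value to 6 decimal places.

triangle: 2!*3!*3!/9! = 72/362880
(j±m)!: 3!*2!*4!*1!*5!*1! = 34560
prefactor² = (2J+1)*Δ*N² = 48
  k=1: −1/(1!*1!*1!*3!*2!*0!) = -1/12
  k=2: +1/(2!*0!*0!*2!*3!*1!) = 1/24
Σ = -1/24  ⇒  CG² = 48*(-1/24)² = 1/12
CG = −√(1/12) = -0.288675

-0.288675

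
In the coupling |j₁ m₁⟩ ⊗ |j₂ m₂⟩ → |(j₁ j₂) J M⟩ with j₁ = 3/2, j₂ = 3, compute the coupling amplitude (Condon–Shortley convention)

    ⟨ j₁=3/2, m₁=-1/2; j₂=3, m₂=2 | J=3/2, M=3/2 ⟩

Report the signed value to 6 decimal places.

+√(2/7) ≈ +0.534522

j₁+j₂−J=3  J+j₁−j₂=0  J−j₁+j₂=3  j₁+j₂+J+1=7
(j₁±m₁, j₂±m₂, J±M) = (1,2,5,1,3,0)
P² = 288/7
sum k=2..2:
  [2] +1/12 = 1/12
S = 1/12
C² = P²·S² = 2/7 ; C = +0.534522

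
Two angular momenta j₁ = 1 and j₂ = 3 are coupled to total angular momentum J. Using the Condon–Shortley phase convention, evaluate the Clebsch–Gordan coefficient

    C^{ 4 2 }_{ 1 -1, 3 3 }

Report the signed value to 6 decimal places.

+√(1/28) = +0.188982

√[9·0!2!6!/9! · 0!2!6!0!6!2!] = √(518400/7)
  +(−1)^0/∏(0,0,2,6,0,0)! = 1/1440  (running 1/1440)
⟨..|..⟩ = √(518400/7)·(1/1440) = +0.188982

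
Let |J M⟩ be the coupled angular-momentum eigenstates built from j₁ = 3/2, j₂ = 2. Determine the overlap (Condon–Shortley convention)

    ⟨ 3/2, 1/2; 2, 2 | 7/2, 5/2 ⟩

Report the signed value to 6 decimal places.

+0.654654  (= +√(3/7))

triangle: 0!×3!×4!/8! = 144/40320
(j±m)!: 2!×1!×4!×0!×6!×1! = 34560
prefactor² = (2J+1)×Δ×N² = 6912/7
  k=0: +1/(0!×0!×1!×4!×2!×0!) = 1/48
Σ = 1/48  ⇒  CG² = 6912/7×1/48² = 3/7
CG = +√(3/7) = +0.654654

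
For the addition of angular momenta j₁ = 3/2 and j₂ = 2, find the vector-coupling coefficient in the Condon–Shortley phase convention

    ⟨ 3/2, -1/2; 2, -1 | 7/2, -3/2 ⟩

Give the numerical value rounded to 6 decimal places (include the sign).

+0.755929

√[8·0!3!4!/8! · 1!2!1!3!2!5!] = √(576/7)
  +(−1)^0/∏(0,0,2,1,1,3)! = 1/12  (running 1/12)
⟨..|..⟩ = √(576/7)·(1/12) = +0.755929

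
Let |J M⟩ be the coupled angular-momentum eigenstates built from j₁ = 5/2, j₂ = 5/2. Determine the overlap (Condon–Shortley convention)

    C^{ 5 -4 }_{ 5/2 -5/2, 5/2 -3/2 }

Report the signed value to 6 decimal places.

j₁+j₂−J=0  J+j₁−j₂=5  J−j₁+j₂=5  j₁+j₂+J+1=11
(j₁±m₁, j₂±m₂, J±M) = (0,5,1,4,1,9)
P² = 4147200
sum k=0..0:
  [0] +1/2880 = 1/2880
S = 1/2880
C² = P²·S² = 1/2 ; C = +0.707107

+√(1/2) = +0.707107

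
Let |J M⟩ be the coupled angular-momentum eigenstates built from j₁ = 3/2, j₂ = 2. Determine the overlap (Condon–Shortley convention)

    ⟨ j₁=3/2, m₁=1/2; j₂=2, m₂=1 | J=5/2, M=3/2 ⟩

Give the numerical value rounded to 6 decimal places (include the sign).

√[6·1!2!3!/7! · 2!1!3!1!4!1!] = √(144/35)
  +(−1)^0/∏(0,1,1,3,1,0)! = 1/6  (running 1/6)
  +(−1)^1/∏(1,0,0,2,2,1)! = -1/4  (running -1/12)
⟨..|..⟩ = √(144/35)·(-1/12) = -0.169031

−√(1/35) = -0.169031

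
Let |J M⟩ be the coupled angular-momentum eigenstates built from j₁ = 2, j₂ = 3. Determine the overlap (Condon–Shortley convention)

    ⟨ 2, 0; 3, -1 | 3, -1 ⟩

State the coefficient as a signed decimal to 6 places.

-0.387298

triangle: 2!*2!*4!/9! = 96/362880
(j±m)!: 2!*2!*2!*4!*2!*4! = 9216
prefactor² = (2J+1)*Δ*N² = 256/15
  k=0: +1/(0!*2!*2!*2!*0!*2!) = 1/16
  k=1: −1/(1!*1!*1!*1!*1!*3!) = -1/6
  k=2: +1/(2!*0!*0!*0!*2!*4!) = 1/96
Σ = -3/32  ⇒  CG² = 256/15*(-3/32)² = 3/20
CG = −√(3/20) = -0.387298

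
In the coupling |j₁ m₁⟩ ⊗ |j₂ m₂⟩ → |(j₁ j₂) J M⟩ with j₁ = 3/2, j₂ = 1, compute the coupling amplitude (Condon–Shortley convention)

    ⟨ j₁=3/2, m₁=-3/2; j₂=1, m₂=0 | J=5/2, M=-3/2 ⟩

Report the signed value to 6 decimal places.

√[6·0!3!2!/6! · 0!3!1!1!1!4!] = √(72/5)
  +(−1)^0/∏(0,0,3,1,0,1)! = 1/6  (running 1/6)
⟨..|..⟩ = √(72/5)·(1/6) = +0.632456

+0.632456  (= +√(2/5))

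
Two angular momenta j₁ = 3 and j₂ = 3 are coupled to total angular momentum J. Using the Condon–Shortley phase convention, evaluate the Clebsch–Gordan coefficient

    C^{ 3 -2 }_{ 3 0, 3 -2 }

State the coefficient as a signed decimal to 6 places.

j₁+j₂−J=3  J+j₁−j₂=3  J−j₁+j₂=3  j₁+j₂+J+1=10
(j₁±m₁, j₂±m₂, J±M) = (3,3,1,5,1,5)
P² = 216
sum k=0..1:
  [0] +1/72 = 1/72
  [1] −1/24 = -1/24
S = -1/36
C² = P²·S² = 1/6 ; C = -0.408248

-0.408248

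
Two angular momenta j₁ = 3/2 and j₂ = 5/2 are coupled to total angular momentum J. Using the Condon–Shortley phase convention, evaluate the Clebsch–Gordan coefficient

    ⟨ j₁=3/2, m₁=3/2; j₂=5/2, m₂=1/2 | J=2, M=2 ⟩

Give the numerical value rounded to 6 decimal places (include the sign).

+0.377964

triangle: 2!×1!×3!/7! = 12/5040
(j±m)!: 3!×0!×3!×2!×4!×0! = 1728
prefactor² = (2J+1)×Δ×N² = 144/7
  k=0: +1/(0!×2!×0!×3!×1!×0!) = 1/12
Σ = 1/12  ⇒  CG² = 144/7×1/12² = 1/7
CG = +√(1/7) = +0.377964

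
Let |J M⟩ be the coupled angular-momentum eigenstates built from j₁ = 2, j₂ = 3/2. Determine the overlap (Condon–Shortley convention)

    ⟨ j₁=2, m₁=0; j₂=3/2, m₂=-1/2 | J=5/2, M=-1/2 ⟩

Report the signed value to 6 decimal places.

+0.292770

triangle: 1!×3!×2!/7! = 12/5040
(j±m)!: 2!×2!×1!×2!×2!×3! = 96
prefactor² = (2J+1)×Δ×N² = 48/35
  k=0: +1/(0!×1!×2!×1!×1!×1!) = 1/2
  k=1: −1/(1!×0!×1!×0!×2!×2!) = -1/4
Σ = 1/4  ⇒  CG² = 48/35×1/4² = 3/35
CG = +√(3/35) = +0.292770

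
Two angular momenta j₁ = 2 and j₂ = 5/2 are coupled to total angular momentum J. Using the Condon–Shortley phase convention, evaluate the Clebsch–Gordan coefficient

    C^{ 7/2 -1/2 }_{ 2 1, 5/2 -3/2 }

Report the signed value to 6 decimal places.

√[8·1!3!4!/9! · 3!1!1!4!3!4!] = √(2304/35)
  +(−1)^0/∏(0,1,1,1,2,3)! = 1/12  (running 1/12)
  +(−1)^1/∏(1,0,0,0,3,4)! = -1/144  (running 11/144)
⟨..|..⟩ = √(2304/35)·(11/144) = +0.619780

+√(121/315) = +0.619780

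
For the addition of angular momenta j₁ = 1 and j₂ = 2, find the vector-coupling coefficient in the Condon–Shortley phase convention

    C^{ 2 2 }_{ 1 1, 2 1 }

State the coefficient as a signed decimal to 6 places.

j₁+j₂−J=1  J+j₁−j₂=1  J−j₁+j₂=3  j₁+j₂+J+1=6
(j₁±m₁, j₂±m₂, J±M) = (2,0,3,1,4,0)
P² = 12
sum k=0..0:
  [0] +1/6 = 1/6
S = 1/6
C² = P²·S² = 1/3 ; C = +0.577350

+0.577350  (= +√(1/3))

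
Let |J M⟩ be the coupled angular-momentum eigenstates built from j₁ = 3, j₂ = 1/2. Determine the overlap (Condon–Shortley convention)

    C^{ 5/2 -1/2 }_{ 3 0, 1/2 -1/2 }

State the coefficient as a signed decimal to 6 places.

triangle: 1!*5!*0!/7! = 120/5040
(j±m)!: 3!*3!*0!*1!*2!*3! = 432
prefactor² = (2J+1)*Δ*N² = 432/7
  k=0: +1/(0!*1!*3!*0!*2!*0!) = 1/12
Σ = 1/12  ⇒  CG² = 432/7*1/12² = 3/7
CG = +√(3/7) = +0.654654

+0.654654  (= +√(3/7))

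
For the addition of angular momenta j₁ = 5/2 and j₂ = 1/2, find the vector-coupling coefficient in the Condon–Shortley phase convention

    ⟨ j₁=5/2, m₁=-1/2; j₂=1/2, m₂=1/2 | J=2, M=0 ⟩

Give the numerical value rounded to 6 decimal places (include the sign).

j₁+j₂−J=1  J+j₁−j₂=4  J−j₁+j₂=0  j₁+j₂+J+1=6
(j₁±m₁, j₂±m₂, J±M) = (2,3,1,0,2,2)
P² = 8
sum k=1..1:
  [1] −1/4 = -1/4
S = -1/4
C² = P²·S² = 1/2 ; C = -0.707107

-0.707107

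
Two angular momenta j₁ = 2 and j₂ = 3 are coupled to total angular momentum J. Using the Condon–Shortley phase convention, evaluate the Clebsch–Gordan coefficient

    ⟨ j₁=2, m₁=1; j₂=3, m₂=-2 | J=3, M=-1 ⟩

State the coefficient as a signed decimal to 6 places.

triangle: 2!×2!×4!/9! = 96/362880
(j±m)!: 3!×1!×1!×5!×2!×4! = 34560
prefactor² = (2J+1)×Δ×N² = 64
  k=0: +1/(0!×2!×1!×1!×1!×3!) = 1/12
  k=1: −1/(1!×1!×0!×0!×2!×4!) = -1/48
Σ = 1/16  ⇒  CG² = 64×1/16² = 1/4
CG = +√(1/4) = +0.500000

+√(1/4) = +0.500000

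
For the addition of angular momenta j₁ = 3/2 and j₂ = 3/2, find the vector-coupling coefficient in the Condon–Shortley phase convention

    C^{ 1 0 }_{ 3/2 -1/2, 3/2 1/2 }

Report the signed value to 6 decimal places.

-0.223607  (= −√(1/20))

√[3·2!1!1!/5! · 1!2!2!1!1!1!] = √(1/5)
  +(−1)^1/∏(1,1,1,1,0,0)! = -1  (running -1)
  +(−1)^2/∏(2,0,0,0,1,1)! = 1/2  (running -1/2)
⟨..|..⟩ = √(1/5)·(-1/2) = -0.223607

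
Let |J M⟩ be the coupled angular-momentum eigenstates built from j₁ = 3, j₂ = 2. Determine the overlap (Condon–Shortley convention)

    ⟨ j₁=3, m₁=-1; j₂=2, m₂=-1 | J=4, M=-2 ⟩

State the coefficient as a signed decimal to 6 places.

j₁+j₂−J=1  J+j₁−j₂=5  J−j₁+j₂=3  j₁+j₂+J+1=10
(j₁±m₁, j₂±m₂, J±M) = (2,4,1,3,2,6)
P² = 5184/7
sum k=0..1:
  [0] +1/48 = 1/48
  [1] −1/72 = -1/72
S = 1/144
C² = P²·S² = 1/28 ; C = +0.188982

+0.188982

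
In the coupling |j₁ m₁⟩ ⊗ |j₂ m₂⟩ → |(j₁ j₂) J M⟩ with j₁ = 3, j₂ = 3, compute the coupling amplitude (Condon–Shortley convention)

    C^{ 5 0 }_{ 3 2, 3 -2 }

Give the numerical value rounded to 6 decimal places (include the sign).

+√(4/21) ≈ +0.436436

triangle: 1!·5!·5!/12! = 14400/479001600
(j±m)!: 5!·1!·1!·5!·5!·5! = 207360000
prefactor² = (2J+1)·Δ·N² = 480000/7
  k=0: +1/(0!·1!·1!·1!·4!·4!) = 1/576
  k=1: −1/(1!·0!·0!·0!·5!·5!) = -1/14400
Σ = 1/600  ⇒  CG² = 480000/7·1/600² = 4/21
CG = +√(4/21) = +0.436436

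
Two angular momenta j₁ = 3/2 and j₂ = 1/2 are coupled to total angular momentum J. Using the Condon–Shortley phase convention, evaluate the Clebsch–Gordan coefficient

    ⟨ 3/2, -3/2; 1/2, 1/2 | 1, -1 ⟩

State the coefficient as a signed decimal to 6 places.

-0.866025  (= −√(3/4))

√[3·1!2!0!/4! · 0!3!1!0!0!2!] = √(3)
  +(−1)^1/∏(1,0,2,0,0,0)! = -1/2  (running -1/2)
⟨..|..⟩ = √(3)·(-1/2) = -0.866025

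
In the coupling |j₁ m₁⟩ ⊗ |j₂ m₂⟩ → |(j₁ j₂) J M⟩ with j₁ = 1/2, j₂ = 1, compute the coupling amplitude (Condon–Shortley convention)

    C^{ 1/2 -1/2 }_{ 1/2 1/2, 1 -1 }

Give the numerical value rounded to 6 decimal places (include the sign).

j₁+j₂−J=1  J+j₁−j₂=0  J−j₁+j₂=1  j₁+j₂+J+1=3
(j₁±m₁, j₂±m₂, J±M) = (1,0,0,2,0,1)
P² = 2/3
sum k=0..0:
  [0] +1/1 = 1
S = 1
C² = P²·S² = 2/3 ; C = +0.816497

+0.816497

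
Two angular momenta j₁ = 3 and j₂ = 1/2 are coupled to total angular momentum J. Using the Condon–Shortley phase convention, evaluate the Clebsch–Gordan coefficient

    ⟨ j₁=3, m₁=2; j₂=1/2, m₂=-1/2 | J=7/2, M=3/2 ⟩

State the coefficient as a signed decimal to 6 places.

+0.534522

triangle: 0!×6!×1!/8! = 720/40320
(j±m)!: 5!×1!×0!×1!×5!×2! = 28800
prefactor² = (2J+1)×Δ×N² = 28800/7
  k=0: +1/(0!×0!×1!×0!×5!×1!) = 1/120
Σ = 1/120  ⇒  CG² = 28800/7×1/120² = 2/7
CG = +√(2/7) = +0.534522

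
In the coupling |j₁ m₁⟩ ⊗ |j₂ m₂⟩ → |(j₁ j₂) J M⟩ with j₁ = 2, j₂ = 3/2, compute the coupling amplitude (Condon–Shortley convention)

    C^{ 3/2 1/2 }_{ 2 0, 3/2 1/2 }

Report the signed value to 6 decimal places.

j₁+j₂−J=2  J+j₁−j₂=2  J−j₁+j₂=1  j₁+j₂+J+1=6
(j₁±m₁, j₂±m₂, J±M) = (2,2,2,1,2,1)
P² = 16/45
sum k=1..2:
  [1] −1/1 = -1
  [2] +1/4 = 1/4
S = -3/4
C² = P²·S² = 1/5 ; C = -0.447214

−√(1/5) = -0.447214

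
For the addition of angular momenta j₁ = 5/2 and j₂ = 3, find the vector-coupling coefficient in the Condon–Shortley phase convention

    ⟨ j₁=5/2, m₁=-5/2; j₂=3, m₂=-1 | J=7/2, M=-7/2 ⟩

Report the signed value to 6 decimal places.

+0.471405

j₁+j₂−J=2  J+j₁−j₂=3  J−j₁+j₂=4  j₁+j₂+J+1=10
(j₁±m₁, j₂±m₂, J±M) = (0,5,2,4,0,7)
P² = 18432
sum k=2..2:
  [2] +1/288 = 1/288
S = 1/288
C² = P²·S² = 2/9 ; C = +0.471405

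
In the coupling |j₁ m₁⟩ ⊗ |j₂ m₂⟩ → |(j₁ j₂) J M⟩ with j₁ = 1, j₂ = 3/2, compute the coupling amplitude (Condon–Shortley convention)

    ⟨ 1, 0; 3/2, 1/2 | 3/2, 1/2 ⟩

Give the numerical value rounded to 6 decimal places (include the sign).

−√(1/15) ≈ -0.258199

triangle: 1!·1!·2!/5! = 2/120
(j±m)!: 1!·1!·2!·1!·2!·1! = 4
prefactor² = (2J+1)·Δ·N² = 4/15
  k=0: +1/(0!·1!·1!·2!·0!·0!) = 1/2
  k=1: −1/(1!·0!·0!·1!·1!·1!) = -1
Σ = -1/2  ⇒  CG² = 4/15·(-1/2)² = 1/15
CG = −√(1/15) = -0.258199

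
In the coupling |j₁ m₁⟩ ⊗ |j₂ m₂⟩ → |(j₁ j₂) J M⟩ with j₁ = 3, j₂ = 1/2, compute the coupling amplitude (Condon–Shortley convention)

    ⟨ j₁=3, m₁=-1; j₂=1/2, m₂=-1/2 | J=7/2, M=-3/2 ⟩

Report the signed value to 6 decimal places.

triangle: 0!*6!*1!/8! = 720/40320
(j±m)!: 2!*4!*0!*1!*2!*5! = 11520
prefactor² = (2J+1)*Δ*N² = 11520/7
  k=0: +1/(0!*0!*4!*0!*2!*1!) = 1/48
Σ = 1/48  ⇒  CG² = 11520/7*1/48² = 5/7
CG = +√(5/7) = +0.845154

+√(5/7) ≈ +0.845154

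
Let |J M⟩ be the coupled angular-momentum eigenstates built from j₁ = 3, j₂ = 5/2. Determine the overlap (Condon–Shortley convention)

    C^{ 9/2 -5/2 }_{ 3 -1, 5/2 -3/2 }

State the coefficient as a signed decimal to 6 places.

+√(10/99) = +0.317821

√[10·1!5!4!/11! · 2!4!1!4!2!7!] = √(92160/11)
  +(−1)^0/∏(0,1,4,1,1,3)! = 1/144  (running 1/144)
  +(−1)^1/∏(1,0,3,0,2,4)! = -1/288  (running 1/288)
⟨..|..⟩ = √(92160/11)·(1/288) = +0.317821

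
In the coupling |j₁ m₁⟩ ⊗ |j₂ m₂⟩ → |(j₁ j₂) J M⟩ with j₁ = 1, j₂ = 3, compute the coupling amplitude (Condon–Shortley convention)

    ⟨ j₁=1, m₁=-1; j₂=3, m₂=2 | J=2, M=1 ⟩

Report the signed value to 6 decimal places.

triangle: 2!×0!×4!/7! = 48/5040
(j±m)!: 0!×2!×5!×1!×3!×1! = 1440
prefactor² = (2J+1)×Δ×N² = 480/7
  k=2: +1/(2!×0!×0!×3!×0!×1!) = 1/12
Σ = 1/12  ⇒  CG² = 480/7×1/12² = 10/21
CG = +√(10/21) = +0.690066

+0.690066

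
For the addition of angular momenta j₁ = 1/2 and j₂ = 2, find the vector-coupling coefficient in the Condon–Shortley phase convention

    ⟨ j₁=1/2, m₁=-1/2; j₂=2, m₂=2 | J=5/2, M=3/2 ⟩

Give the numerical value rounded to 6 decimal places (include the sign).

j₁+j₂−J=0  J+j₁−j₂=1  J−j₁+j₂=4  j₁+j₂+J+1=6
(j₁±m₁, j₂±m₂, J±M) = (0,1,4,0,4,1)
P² = 576/5
sum k=0..0:
  [0] +1/24 = 1/24
S = 1/24
C² = P²·S² = 1/5 ; C = +0.447214

+0.447214  (= +√(1/5))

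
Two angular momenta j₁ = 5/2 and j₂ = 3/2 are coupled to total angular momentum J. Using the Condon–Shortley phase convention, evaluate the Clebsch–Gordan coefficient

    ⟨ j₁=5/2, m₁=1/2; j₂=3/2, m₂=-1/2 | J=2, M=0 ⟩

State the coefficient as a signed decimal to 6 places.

j₁+j₂−J=2  J+j₁−j₂=3  J−j₁+j₂=1  j₁+j₂+J+1=7
(j₁±m₁, j₂±m₂, J±M) = (3,2,1,2,2,2)
P² = 8/7
sum k=0..1:
  [0] +1/4 = 1/4
  [1] −1/2 = -1/2
S = -1/4
C² = P²·S² = 1/14 ; C = -0.267261

−√(1/14) = -0.267261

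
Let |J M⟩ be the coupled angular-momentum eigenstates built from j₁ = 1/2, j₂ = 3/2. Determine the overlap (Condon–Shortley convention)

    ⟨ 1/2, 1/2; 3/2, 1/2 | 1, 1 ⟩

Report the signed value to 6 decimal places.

j₁+j₂−J=1  J+j₁−j₂=0  J−j₁+j₂=2  j₁+j₂+J+1=4
(j₁±m₁, j₂±m₂, J±M) = (1,0,2,1,2,0)
P² = 1
sum k=0..0:
  [0] +1/2 = 1/2
S = 1/2
C² = P²·S² = 1/4 ; C = +0.500000

+0.500000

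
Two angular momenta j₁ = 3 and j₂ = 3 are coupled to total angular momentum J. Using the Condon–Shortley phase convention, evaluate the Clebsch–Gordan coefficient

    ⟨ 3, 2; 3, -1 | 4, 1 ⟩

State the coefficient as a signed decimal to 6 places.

j₁+j₂−J=2  J+j₁−j₂=4  J−j₁+j₂=4  j₁+j₂+J+1=11
(j₁±m₁, j₂±m₂, J±M) = (5,1,2,4,5,3)
P² = 82944/77
sum k=0..1:
  [0] +1/48 = 1/48
  [1] −1/144 = -1/144
S = 1/72
C² = P²·S² = 16/77 ; C = +0.455842

+√(16/77) ≈ +0.455842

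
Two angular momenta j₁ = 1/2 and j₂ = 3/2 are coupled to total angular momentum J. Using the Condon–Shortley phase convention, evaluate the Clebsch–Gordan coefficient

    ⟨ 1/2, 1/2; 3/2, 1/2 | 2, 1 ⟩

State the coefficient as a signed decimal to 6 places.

+√(3/4) ≈ +0.866025

triangle: 0!*1!*3!/5! = 6/120
(j±m)!: 1!*0!*2!*1!*3!*1! = 12
prefactor² = (2J+1)*Δ*N² = 3
  k=0: +1/(0!*0!*0!*2!*1!*1!) = 1/2
Σ = 1/2  ⇒  CG² = 3*1/2² = 3/4
CG = +√(3/4) = +0.866025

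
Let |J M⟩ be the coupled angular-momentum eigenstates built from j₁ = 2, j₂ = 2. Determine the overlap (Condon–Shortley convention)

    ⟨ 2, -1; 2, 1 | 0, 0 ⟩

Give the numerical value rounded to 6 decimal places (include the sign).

√[1·4!0!0!/5! · 1!3!3!1!0!0!] = √(36/5)
  +(−1)^3/∏(3,1,0,0,0,0)! = -1/6  (running -1/6)
⟨..|..⟩ = √(36/5)·(-1/6) = -0.447214

−√(1/5) ≈ -0.447214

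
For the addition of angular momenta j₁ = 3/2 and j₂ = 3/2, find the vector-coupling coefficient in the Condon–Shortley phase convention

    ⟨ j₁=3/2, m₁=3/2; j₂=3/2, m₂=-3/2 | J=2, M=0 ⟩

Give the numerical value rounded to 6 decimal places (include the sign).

+0.500000  (= +√(1/4))

√[5·1!2!2!/6! · 3!0!0!3!2!2!] = √(4)
  +(−1)^0/∏(0,1,0,0,2,2)! = 1/4  (running 1/4)
⟨..|..⟩ = √(4)·(1/4) = +0.500000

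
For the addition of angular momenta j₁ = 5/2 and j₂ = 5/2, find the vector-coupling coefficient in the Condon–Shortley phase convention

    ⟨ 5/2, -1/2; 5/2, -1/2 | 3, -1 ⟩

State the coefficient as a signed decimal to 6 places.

−√(4/15) = -0.516398

√[7·2!3!3!/9! · 2!3!2!3!2!4!] = √(48/5)
  +(−1)^0/∏(0,2,3,2,0,1)! = 1/24  (running 1/24)
  +(−1)^1/∏(1,1,2,1,1,2)! = -1/4  (running -5/24)
  +(−1)^2/∏(2,0,1,0,2,3)! = 1/24  (running -1/6)
⟨..|..⟩ = √(48/5)·(-1/6) = -0.516398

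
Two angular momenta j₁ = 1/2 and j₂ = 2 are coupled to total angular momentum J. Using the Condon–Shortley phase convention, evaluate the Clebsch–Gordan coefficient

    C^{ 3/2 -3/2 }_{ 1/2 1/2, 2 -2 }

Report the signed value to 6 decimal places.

+√(4/5) = +0.894427

triangle: 1!×0!×3!/5! = 6/120
(j±m)!: 1!×0!×0!×4!×0!×3! = 144
prefactor² = (2J+1)×Δ×N² = 144/5
  k=0: +1/(0!×1!×0!×0!×0!×3!) = 1/6
Σ = 1/6  ⇒  CG² = 144/5×1/6² = 4/5
CG = +√(4/5) = +0.894427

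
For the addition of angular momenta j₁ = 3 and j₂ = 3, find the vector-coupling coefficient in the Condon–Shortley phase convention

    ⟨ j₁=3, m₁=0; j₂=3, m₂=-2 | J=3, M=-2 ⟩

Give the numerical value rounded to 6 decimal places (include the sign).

√[7·3!3!3!/10! · 3!3!1!5!1!5!] = √(216)
  +(−1)^0/∏(0,3,3,1,0,2)! = 1/72  (running 1/72)
  +(−1)^1/∏(1,2,2,0,1,3)! = -1/24  (running -1/36)
⟨..|..⟩ = √(216)·(-1/36) = -0.408248

−√(1/6) = -0.408248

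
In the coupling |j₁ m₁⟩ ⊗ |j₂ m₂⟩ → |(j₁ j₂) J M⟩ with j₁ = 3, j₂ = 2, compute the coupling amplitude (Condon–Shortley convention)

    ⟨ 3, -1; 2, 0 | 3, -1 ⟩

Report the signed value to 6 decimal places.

j₁+j₂−J=2  J+j₁−j₂=4  J−j₁+j₂=2  j₁+j₂+J+1=9
(j₁±m₁, j₂±m₂, J±M) = (2,4,2,2,2,4)
P² = 256/15
sum k=0..2:
  [0] +1/96 = 1/96
  [1] −1/6 = -1/6
  [2] +1/16 = 1/16
S = -3/32
C² = P²·S² = 3/20 ; C = -0.387298

-0.387298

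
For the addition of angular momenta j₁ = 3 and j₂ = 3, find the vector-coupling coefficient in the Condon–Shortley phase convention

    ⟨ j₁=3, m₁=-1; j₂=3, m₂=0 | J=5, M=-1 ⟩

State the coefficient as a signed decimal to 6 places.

triangle: 1!·5!·5!/12! = 14400/479001600
(j±m)!: 2!·4!·3!·3!·4!·6! = 29859840
prefactor² = (2J+1)·Δ·N² = 69120/7
  k=0: +1/(0!·1!·4!·3!·1!·2!) = 1/288
  k=1: −1/(1!·0!·3!·2!·2!·3!) = -1/144
Σ = -1/288  ⇒  CG² = 69120/7·(-1/288)² = 5/42
CG = −√(5/42) = -0.345033

-0.345033  (= −√(5/42))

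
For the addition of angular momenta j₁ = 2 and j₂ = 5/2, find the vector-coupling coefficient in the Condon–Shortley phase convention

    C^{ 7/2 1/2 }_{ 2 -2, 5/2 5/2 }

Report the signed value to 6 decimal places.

triangle: 1!*3!*4!/9! = 144/362880
(j±m)!: 0!*4!*5!*0!*4!*3! = 414720
prefactor² = (2J+1)*Δ*N² = 9216/7
  k=1: −1/(1!*0!*3!*4!*0!*0!) = -1/144
Σ = -1/144  ⇒  CG² = 9216/7*(-1/144)² = 4/63
CG = −√(4/63) = -0.251976

−√(4/63) ≈ -0.251976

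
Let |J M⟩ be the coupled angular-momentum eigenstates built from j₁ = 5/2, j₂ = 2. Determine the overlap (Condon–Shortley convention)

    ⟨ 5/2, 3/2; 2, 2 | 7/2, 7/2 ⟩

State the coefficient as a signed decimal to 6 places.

−√(4/9) = -0.666667

triangle: 1!×4!×3!/9! = 144/362880
(j±m)!: 4!×1!×4!×0!×7!×0! = 2903040
prefactor² = (2J+1)×Δ×N² = 9216
  k=1: −1/(1!×0!×0!×3!×4!×0!) = -1/144
Σ = -1/144  ⇒  CG² = 9216×(-1/144)² = 4/9
CG = −√(4/9) = -0.666667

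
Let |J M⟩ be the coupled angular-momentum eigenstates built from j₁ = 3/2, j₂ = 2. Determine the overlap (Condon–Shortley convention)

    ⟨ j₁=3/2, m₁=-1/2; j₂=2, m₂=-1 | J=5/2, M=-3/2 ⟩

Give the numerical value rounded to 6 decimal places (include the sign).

√[6·1!2!3!/7! · 1!2!1!3!1!4!] = √(144/35)
  +(−1)^0/∏(0,1,2,1,0,2)! = 1/4  (running 1/4)
  +(−1)^1/∏(1,0,1,0,1,3)! = -1/6  (running 1/12)
⟨..|..⟩ = √(144/35)·(1/12) = +0.169031

+0.169031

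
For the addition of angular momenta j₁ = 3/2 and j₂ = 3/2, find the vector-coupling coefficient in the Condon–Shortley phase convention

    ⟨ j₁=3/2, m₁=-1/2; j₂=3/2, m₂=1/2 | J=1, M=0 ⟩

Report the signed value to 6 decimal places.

−√(1/20) ≈ -0.223607

√[3·2!1!1!/5! · 1!2!2!1!1!1!] = √(1/5)
  +(−1)^1/∏(1,1,1,1,0,0)! = -1  (running -1)
  +(−1)^2/∏(2,0,0,0,1,1)! = 1/2  (running -1/2)
⟨..|..⟩ = √(1/5)·(-1/2) = -0.223607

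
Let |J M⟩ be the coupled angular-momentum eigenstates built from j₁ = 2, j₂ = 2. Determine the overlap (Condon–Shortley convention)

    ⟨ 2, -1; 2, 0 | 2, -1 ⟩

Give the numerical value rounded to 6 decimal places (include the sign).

-0.267261

√[5·2!2!2!/7! · 1!3!2!2!1!3!] = √(8/7)
  +(−1)^1/∏(1,1,2,1,0,1)! = -1/2  (running -1/2)
  +(−1)^2/∏(2,0,1,0,1,2)! = 1/4  (running -1/4)
⟨..|..⟩ = √(8/7)·(-1/4) = -0.267261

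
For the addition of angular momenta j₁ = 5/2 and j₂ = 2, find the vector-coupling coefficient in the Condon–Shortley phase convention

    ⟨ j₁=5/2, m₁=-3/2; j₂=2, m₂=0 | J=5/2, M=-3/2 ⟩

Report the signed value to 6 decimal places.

−√(1/70) ≈ -0.119523

√[6·2!3!2!/8! · 1!4!2!2!1!4!] = √(288/35)
  +(−1)^1/∏(1,1,3,1,0,1)! = -1/6  (running -1/6)
  +(−1)^2/∏(2,0,2,0,1,2)! = 1/8  (running -1/24)
⟨..|..⟩ = √(288/35)·(-1/24) = -0.119523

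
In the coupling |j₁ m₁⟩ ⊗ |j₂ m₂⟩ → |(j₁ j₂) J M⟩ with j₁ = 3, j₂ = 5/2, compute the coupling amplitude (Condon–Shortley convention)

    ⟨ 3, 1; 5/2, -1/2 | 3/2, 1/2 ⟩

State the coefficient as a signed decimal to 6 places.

j₁+j₂−J=4  J+j₁−j₂=2  J−j₁+j₂=1  j₁+j₂+J+1=8
(j₁±m₁, j₂±m₂, J±M) = (4,2,2,3,2,1)
P² = 192/35
sum k=1..2:
  [1] −1/6 = -1/6
  [2] +1/8 = 1/8
S = -1/24
C² = P²·S² = 1/105 ; C = -0.097590

−√(1/105) ≈ -0.097590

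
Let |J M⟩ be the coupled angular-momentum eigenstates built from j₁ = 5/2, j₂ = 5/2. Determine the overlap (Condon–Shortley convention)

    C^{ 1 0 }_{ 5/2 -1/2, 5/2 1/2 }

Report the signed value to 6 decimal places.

√[3·4!1!1!/7! · 2!3!3!2!1!1!] = √(72/35)
  +(−1)^2/∏(2,2,1,1,0,0)! = 1/4  (running 1/4)
  +(−1)^3/∏(3,1,0,0,1,1)! = -1/6  (running 1/12)
⟨..|..⟩ = √(72/35)·(1/12) = +0.119523

+0.119523  (= +√(1/70))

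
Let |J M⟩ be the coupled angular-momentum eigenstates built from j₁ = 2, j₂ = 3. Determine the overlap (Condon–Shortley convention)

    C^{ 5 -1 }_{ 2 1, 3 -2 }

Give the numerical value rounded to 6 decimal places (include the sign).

j₁+j₂−J=0  J+j₁−j₂=4  J−j₁+j₂=6  j₁+j₂+J+1=11
(j₁±m₁, j₂±m₂, J±M) = (3,1,1,5,4,6)
P² = 414720/7
sum k=0..0:
  [0] +1/720 = 1/720
S = 1/720
C² = P²·S² = 4/35 ; C = +0.338062

+0.338062  (= +√(4/35))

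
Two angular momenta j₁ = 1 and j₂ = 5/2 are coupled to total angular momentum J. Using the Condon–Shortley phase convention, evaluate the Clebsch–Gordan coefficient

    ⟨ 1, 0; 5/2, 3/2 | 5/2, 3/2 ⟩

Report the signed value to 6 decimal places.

-0.507093

triangle: 1!*1!*4!/7! = 24/5040
(j±m)!: 1!*1!*4!*1!*4!*1! = 576
prefactor² = (2J+1)*Δ*N² = 576/35
  k=0: +1/(0!*1!*1!*4!*0!*0!) = 1/24
  k=1: −1/(1!*0!*0!*3!*1!*1!) = -1/6
Σ = -1/8  ⇒  CG² = 576/35*(-1/8)² = 9/35
CG = −√(9/35) = -0.507093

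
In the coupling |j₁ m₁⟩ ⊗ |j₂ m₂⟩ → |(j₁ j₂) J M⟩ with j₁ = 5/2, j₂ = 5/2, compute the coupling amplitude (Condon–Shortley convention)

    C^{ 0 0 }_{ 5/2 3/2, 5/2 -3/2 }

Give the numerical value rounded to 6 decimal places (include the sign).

triangle: 5!*0!*0!/6! = 120/720
(j±m)!: 4!*1!*1!*4!*0!*0! = 576
prefactor² = (2J+1)*Δ*N² = 96
  k=1: −1/(1!*4!*0!*0!*0!*0!) = -1/24
Σ = -1/24  ⇒  CG² = 96*(-1/24)² = 1/6
CG = −√(1/6) = -0.408248

-0.408248  (= −√(1/6))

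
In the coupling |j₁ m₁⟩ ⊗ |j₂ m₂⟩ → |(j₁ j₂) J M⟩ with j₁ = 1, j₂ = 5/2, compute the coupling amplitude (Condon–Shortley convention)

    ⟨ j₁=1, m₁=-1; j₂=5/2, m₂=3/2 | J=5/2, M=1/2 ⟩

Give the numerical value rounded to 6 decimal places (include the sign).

j₁+j₂−J=1  J+j₁−j₂=1  J−j₁+j₂=4  j₁+j₂+J+1=7
(j₁±m₁, j₂±m₂, J±M) = (0,2,4,1,3,2)
P² = 576/35
sum k=1..1:
  [1] −1/6 = -1/6
S = -1/6
C² = P²·S² = 16/35 ; C = -0.676123

-0.676123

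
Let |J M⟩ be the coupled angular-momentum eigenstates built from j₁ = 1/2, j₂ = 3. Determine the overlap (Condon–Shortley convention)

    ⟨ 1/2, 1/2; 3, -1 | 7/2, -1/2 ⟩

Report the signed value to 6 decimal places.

+√(3/7) = +0.654654

√[8·0!1!6!/8! · 1!0!2!4!3!4!] = √(6912/7)
  +(−1)^0/∏(0,0,0,2,1,4)! = 1/48  (running 1/48)
⟨..|..⟩ = √(6912/7)·(1/48) = +0.654654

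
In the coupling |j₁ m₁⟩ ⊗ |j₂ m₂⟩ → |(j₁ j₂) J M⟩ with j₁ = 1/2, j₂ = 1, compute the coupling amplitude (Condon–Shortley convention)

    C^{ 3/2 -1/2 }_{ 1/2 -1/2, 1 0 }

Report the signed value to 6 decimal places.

√[4·0!1!2!/4! · 0!1!1!1!1!2!] = √(2/3)
  +(−1)^0/∏(0,0,1,1,0,1)! = 1  (running 1)
⟨..|..⟩ = √(2/3)·(1) = +0.816497

+√(2/3) ≈ +0.816497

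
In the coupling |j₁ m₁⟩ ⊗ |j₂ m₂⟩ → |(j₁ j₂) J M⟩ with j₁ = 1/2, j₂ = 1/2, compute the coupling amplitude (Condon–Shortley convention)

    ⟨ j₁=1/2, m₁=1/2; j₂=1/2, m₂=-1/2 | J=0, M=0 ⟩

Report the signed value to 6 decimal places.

√[1·1!0!0!/2! · 1!0!0!1!0!0!] = √(1/2)
  +(−1)^0/∏(0,1,0,0,0,0)! = 1  (running 1)
⟨..|..⟩ = √(1/2)·(1) = +0.707107

+√(1/2) ≈ +0.707107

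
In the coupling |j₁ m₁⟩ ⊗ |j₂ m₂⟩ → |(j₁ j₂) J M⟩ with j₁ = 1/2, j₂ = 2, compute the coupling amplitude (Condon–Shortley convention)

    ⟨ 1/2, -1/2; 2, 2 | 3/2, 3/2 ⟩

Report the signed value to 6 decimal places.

−√(4/5) ≈ -0.894427

triangle: 1!·0!·3!/5! = 6/120
(j±m)!: 0!·1!·4!·0!·3!·0! = 144
prefactor² = (2J+1)·Δ·N² = 144/5
  k=1: −1/(1!·0!·0!·3!·0!·0!) = -1/6
Σ = -1/6  ⇒  CG² = 144/5·(-1/6)² = 4/5
CG = −√(4/5) = -0.894427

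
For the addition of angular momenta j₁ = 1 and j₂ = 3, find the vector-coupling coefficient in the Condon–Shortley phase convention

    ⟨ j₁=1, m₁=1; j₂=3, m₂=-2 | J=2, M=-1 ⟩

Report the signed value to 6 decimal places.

+√(10/21) ≈ +0.690066

triangle: 2!·0!·4!/7! = 48/5040
(j±m)!: 2!·0!·1!·5!·1!·3! = 1440
prefactor² = (2J+1)·Δ·N² = 480/7
  k=0: +1/(0!·2!·0!·1!·0!·3!) = 1/12
Σ = 1/12  ⇒  CG² = 480/7·1/12² = 10/21
CG = +√(10/21) = +0.690066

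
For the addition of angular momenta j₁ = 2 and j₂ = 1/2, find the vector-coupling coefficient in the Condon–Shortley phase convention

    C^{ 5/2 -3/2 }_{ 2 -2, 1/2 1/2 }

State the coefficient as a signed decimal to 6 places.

+√(1/5) = +0.447214

triangle: 0!·4!·1!/6! = 24/720
(j±m)!: 0!·4!·1!·0!·1!·4! = 576
prefactor² = (2J+1)·Δ·N² = 576/5
  k=0: +1/(0!·0!·4!·1!·0!·0!) = 1/24
Σ = 1/24  ⇒  CG² = 576/5·1/24² = 1/5
CG = +√(1/5) = +0.447214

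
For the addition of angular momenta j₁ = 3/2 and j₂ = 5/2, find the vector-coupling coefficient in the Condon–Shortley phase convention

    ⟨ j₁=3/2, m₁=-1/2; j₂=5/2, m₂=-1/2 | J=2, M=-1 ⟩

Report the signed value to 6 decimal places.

−√(25/84) ≈ -0.545545

√[5·2!1!3!/7! · 1!2!2!3!1!3!] = √(12/7)
  +(−1)^1/∏(1,1,1,1,0,2)! = -1/2  (running -1/2)
  +(−1)^2/∏(2,0,0,0,1,3)! = 1/12  (running -5/12)
⟨..|..⟩ = √(12/7)·(-5/12) = -0.545545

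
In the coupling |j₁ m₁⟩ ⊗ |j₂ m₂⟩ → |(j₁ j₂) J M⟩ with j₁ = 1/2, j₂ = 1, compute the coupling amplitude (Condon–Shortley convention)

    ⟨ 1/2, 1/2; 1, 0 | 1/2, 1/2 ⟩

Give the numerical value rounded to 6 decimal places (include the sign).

j₁+j₂−J=1  J+j₁−j₂=0  J−j₁+j₂=1  j₁+j₂+J+1=3
(j₁±m₁, j₂±m₂, J±M) = (1,0,1,1,1,0)
P² = 1/3
sum k=0..0:
  [0] +1/1 = 1
S = 1
C² = P²·S² = 1/3 ; C = +0.577350

+√(1/3) ≈ +0.577350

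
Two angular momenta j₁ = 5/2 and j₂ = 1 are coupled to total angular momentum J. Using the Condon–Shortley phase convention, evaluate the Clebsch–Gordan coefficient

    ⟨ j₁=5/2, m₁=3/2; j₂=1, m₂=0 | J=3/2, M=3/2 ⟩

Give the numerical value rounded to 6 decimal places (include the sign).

−√(4/15) = -0.516398

√[4·2!3!0!/6! · 4!1!1!1!3!0!] = √(48/5)
  +(−1)^1/∏(1,1,0,0,3,0)! = -1/6  (running -1/6)
⟨..|..⟩ = √(48/5)·(-1/6) = -0.516398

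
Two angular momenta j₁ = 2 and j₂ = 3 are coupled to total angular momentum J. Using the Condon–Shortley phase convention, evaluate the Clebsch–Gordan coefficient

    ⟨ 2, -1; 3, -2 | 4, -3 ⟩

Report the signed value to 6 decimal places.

+√(1/20) = +0.223607

triangle: 1!×3!×5!/10! = 720/3628800
(j±m)!: 1!×3!×1!×5!×1!×7! = 3628800
prefactor² = (2J+1)×Δ×N² = 6480
  k=0: +1/(0!×1!×3!×1!×0!×4!) = 1/144
  k=1: −1/(1!×0!×2!×0!×1!×5!) = -1/240
Σ = 1/360  ⇒  CG² = 6480×1/360² = 1/20
CG = +√(1/20) = +0.223607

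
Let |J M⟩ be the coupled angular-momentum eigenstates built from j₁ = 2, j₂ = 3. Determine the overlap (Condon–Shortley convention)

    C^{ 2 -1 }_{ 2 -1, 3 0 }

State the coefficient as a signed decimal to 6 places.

j₁+j₂−J=3  J+j₁−j₂=1  J−j₁+j₂=3  j₁+j₂+J+1=8
(j₁±m₁, j₂±m₂, J±M) = (1,3,3,3,1,3)
P² = 81/14
sum k=2..3:
  [2] +1/4 = 1/4
  [3] −1/36 = -1/36
S = 2/9
C² = P²·S² = 2/7 ; C = +0.534522

+√(2/7) ≈ +0.534522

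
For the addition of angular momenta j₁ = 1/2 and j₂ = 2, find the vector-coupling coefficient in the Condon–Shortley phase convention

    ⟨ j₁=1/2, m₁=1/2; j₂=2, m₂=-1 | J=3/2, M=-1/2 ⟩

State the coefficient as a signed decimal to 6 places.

+0.774597  (= +√(3/5))

j₁+j₂−J=1  J+j₁−j₂=0  J−j₁+j₂=3  j₁+j₂+J+1=5
(j₁±m₁, j₂±m₂, J±M) = (1,0,1,3,1,2)
P² = 12/5
sum k=0..0:
  [0] +1/2 = 1/2
S = 1/2
C² = P²·S² = 3/5 ; C = +0.774597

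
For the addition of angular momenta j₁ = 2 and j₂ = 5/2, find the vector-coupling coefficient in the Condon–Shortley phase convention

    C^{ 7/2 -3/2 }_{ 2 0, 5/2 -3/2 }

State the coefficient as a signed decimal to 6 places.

+√(2/7) ≈ +0.534522

triangle: 1!×3!×4!/9! = 144/362880
(j±m)!: 2!×2!×1!×4!×2!×5! = 23040
prefactor² = (2J+1)×Δ×N² = 512/7
  k=0: +1/(0!×1!×2!×1!×1!×3!) = 1/12
  k=1: −1/(1!×0!×1!×0!×2!×4!) = -1/48
Σ = 1/16  ⇒  CG² = 512/7×1/16² = 2/7
CG = +√(2/7) = +0.534522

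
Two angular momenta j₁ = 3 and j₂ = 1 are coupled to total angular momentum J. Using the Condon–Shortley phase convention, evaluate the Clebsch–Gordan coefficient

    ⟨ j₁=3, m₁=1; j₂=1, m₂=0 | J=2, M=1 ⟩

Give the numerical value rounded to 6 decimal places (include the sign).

−√(8/21) ≈ -0.617213

triangle: 2!·4!·0!/7! = 48/5040
(j±m)!: 4!·2!·1!·1!·3!·1! = 288
prefactor² = (2J+1)·Δ·N² = 96/7
  k=1: −1/(1!·1!·1!·0!·3!·0!) = -1/6
Σ = -1/6  ⇒  CG² = 96/7·(-1/6)² = 8/21
CG = −√(8/21) = -0.617213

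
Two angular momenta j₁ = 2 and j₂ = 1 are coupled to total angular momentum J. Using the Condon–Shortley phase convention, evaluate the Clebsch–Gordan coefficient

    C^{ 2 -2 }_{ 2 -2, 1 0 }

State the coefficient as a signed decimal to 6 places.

−√(2/3) ≈ -0.816497

triangle: 1!·3!·1!/6! = 6/720
(j±m)!: 0!·4!·1!·1!·0!·4! = 576
prefactor² = (2J+1)·Δ·N² = 24
  k=1: −1/(1!·0!·3!·0!·0!·1!) = -1/6
Σ = -1/6  ⇒  CG² = 24·(-1/6)² = 2/3
CG = −√(2/3) = -0.816497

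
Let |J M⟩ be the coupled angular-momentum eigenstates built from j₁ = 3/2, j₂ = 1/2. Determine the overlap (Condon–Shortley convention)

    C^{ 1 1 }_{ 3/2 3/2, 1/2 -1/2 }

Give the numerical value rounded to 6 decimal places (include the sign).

√[3·1!2!0!/4! · 3!0!0!1!2!0!] = √(3)
  +(−1)^0/∏(0,1,0,0,2,0)! = 1/2  (running 1/2)
⟨..|..⟩ = √(3)·(1/2) = +0.866025

+0.866025  (= +√(3/4))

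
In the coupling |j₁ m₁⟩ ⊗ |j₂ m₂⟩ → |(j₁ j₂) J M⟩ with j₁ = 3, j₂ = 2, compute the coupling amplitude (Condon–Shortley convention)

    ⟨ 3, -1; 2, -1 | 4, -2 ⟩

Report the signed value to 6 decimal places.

+√(1/28) ≈ +0.188982

√[9·1!5!3!/10! · 2!4!1!3!2!6!] = √(5184/7)
  +(−1)^0/∏(0,1,4,1,1,2)! = 1/48  (running 1/48)
  +(−1)^1/∏(1,0,3,0,2,3)! = -1/72  (running 1/144)
⟨..|..⟩ = √(5184/7)·(1/144) = +0.188982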